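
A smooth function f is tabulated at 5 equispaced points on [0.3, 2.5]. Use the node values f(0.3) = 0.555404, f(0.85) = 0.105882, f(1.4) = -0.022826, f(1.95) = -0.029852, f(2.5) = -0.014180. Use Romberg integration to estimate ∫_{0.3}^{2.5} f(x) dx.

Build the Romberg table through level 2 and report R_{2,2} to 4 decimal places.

R_{0,0} (trapezoid, 1 panel, h=2.2000): 0.595346
R_{1,0} (trapezoid, 2 panels, h=1.1000): 0.272565
R_{2,0} (trapezoid, 4 panels, h=0.5500): 0.178099
R_{1,1} = 0.272565 + (0.272565 − 0.595346)/3 = 0.164971
R_{2,1} = 0.178099 + (0.178099 − 0.272565)/3 = 0.146610
R_{2,2} = 0.146610 + (0.146610 − 0.164971)/15 = 0.145386

0.1454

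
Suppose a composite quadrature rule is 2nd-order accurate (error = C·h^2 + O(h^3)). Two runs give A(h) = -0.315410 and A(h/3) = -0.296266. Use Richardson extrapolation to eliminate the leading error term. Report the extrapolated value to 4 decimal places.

-0.2939

The leading error scales as h^2; refining by a factor of 3 reduces it by 3^2 = 9.
Extrapolated value = (9·A(h/3) − A(h)) / (9 − 1)
= (9·(-0.296266) − (-0.315410)) / 8
= -2.350984 / 8 = -0.293873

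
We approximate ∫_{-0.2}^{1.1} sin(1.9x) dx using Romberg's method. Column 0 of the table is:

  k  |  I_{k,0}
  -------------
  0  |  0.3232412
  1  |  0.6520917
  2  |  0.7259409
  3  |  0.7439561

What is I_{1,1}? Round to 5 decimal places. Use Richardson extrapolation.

0.76171

Richardson extrapolation on the trapezoidal column (denominator 4−1=3):
I_{1,1} = (4·0.6520917 − 0.3232412) / 3 = 0.7617085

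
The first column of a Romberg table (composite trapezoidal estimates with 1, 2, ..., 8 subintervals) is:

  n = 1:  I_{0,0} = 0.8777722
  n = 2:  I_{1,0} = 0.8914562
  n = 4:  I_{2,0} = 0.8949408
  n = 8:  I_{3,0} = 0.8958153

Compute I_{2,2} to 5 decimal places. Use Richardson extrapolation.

Richardson extrapolation on the trapezoidal column (denominator 4−1=3):
I_{1,1} = 0.8914562 + (0.8914562 − 0.8777722)/3 = 0.8960175
I_{2,1} = 0.8949408 + (0.8949408 − 0.8914562)/3 = 0.8961023
I_{2,2} = (16·0.8961023 − 0.8960175) / 15 = 0.8961080

0.89611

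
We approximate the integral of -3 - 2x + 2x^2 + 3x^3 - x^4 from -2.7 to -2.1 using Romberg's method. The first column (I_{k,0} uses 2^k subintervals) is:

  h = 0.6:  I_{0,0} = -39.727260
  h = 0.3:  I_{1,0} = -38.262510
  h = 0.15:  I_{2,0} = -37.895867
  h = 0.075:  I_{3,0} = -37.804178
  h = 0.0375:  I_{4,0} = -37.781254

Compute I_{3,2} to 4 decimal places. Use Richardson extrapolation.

-37.7736

Richardson extrapolation on the trapezoidal column (denominator 4−1=3):
I_{2,1} = -37.895867 + (-37.895867 − (-38.262510))/3 = -37.773653
I_{3,1} = -37.804178 + (-37.804178 − (-37.895867))/3 = -37.773615
I_{3,2} = -37.773615 + (-37.773615 − (-37.773653))/15 = -37.773612
(Column j=1 coincides with Simpson's rule on the same nodes.)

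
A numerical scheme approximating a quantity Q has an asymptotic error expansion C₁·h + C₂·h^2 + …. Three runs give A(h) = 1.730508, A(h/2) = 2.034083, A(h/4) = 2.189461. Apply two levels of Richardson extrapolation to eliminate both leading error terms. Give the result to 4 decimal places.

First eliminate the h term (factor 2^1 = 2):
  B₁ = (2·2.034083 − 1.730508)/1 = 2.337658
  B₂ = (2·2.189461 − 2.034083)/1 = 2.344839
Then eliminate the h^2 term (factor 2^2 = 4):
  (4·2.344839 − 2.337658)/3 = 2.347233

2.3472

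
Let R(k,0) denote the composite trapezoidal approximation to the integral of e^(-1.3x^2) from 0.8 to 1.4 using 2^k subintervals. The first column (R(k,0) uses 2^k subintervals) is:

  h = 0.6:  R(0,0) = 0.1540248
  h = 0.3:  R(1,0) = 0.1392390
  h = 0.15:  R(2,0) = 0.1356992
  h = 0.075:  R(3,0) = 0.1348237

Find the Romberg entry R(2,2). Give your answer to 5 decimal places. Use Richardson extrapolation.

Richardson extrapolation on the trapezoidal column (denominator 4−1=3):
R(1,1) = 0.1392390 + (0.1392390 − 0.1540248)/3 = 0.1343104
R(2,1) = (4·0.1356992 − 0.1392390) / 3 = 0.1345193
R(2,2) = (16·0.1345193 − 0.1343104) / 15 = 0.1345332
(Column j=1 coincides with Simpson's rule on the same nodes.)

0.13453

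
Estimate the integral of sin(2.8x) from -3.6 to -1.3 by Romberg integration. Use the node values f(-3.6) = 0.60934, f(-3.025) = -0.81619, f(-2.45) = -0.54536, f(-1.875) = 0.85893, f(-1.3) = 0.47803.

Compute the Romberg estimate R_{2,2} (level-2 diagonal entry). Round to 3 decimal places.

R_{0,0} (trapezoid, 1 panel, h=2.3000): 1.25048
R_{1,0} (trapezoid, 2 panels, h=1.1500): -0.00193
R_{2,0} (trapezoid, 4 panels, h=0.5750): 0.02361
R_{1,1} = -0.00193 + (-0.00193 − 1.25048)/3 = -0.41940
R_{2,1} = 0.02361 + (0.02361 − (-0.00193))/3 = 0.03212
R_{2,2} = 0.03212 + (0.03212 − (-0.41940))/15 = 0.06222

0.062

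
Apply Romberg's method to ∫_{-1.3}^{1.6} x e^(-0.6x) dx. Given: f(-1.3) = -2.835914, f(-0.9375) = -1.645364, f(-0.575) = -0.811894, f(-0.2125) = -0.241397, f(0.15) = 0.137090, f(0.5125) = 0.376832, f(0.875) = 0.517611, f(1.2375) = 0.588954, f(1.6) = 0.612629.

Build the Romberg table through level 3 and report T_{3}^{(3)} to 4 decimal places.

-0.7515

T_{0}^{(0)} (trapezoid, 1 panel, h=2.9000): -3.223763
T_{1}^{(0)} (trapezoid, 2 panels, h=1.4500): -1.413101
T_{2}^{(0)} (trapezoid, 4 panels, h=0.7250): -0.919906
T_{3}^{(0)} (trapezoid, 8 panels, h=0.3625): -0.793806
T_{1}^{(1)} = -1.413101 + (-1.413101 − (-3.223763))/3 = -0.809547
T_{2}^{(1)} = -0.919906 + (-0.919906 − (-1.413101))/3 = -0.755508
T_{3}^{(1)} = -0.793806 + (-0.793806 − (-0.919906))/3 = -0.751773
T_{2}^{(2)} = -0.755508 + (-0.755508 − (-0.809547))/15 = -0.751905
T_{3}^{(2)} = -0.751773 + (-0.751773 − (-0.755508))/15 = -0.751524
T_{3}^{(3)} = -0.751524 + (-0.751524 − (-0.751905))/63 = -0.751518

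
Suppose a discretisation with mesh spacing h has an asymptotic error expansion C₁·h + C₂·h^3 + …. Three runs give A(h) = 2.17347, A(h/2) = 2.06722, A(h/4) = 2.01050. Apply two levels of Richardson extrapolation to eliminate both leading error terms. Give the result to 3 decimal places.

1.953

First eliminate the h term (factor 2^1 = 2):
  B₁ = (2·2.06722 − 2.17347)/1 = 1.96097
  B₂ = (2·2.01050 − 2.06722)/1 = 1.95378
Then eliminate the h^3 term (factor 2^3 = 8):
  (8·1.95378 − 1.96097)/7 = 1.95275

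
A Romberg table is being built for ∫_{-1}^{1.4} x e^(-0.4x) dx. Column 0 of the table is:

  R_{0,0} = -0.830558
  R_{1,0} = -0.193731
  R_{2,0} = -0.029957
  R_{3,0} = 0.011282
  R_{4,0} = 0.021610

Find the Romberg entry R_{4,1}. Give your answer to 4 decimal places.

R_{4,1} = 0.021610 + (0.021610 − 0.011282)/3 = 0.025053
(Column j=1 coincides with Simpson's rule on the same nodes.)

0.0251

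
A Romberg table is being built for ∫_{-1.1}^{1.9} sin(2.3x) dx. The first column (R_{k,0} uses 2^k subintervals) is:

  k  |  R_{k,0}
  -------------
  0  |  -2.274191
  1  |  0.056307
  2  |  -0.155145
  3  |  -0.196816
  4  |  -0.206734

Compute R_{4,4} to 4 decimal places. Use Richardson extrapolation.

-0.2100

Richardson extrapolation on the trapezoidal column (denominator 4−1=3):
R_{1,1} = (4·0.056307 − (-2.274191)) / 3 = 0.833140
R_{2,1} = -0.155145 + (-0.155145 − 0.056307)/3 = -0.225629
R_{3,1} = -0.196816 + (-0.196816 − (-0.155145))/3 = -0.210706
R_{4,1} = -0.206734 + (-0.206734 − (-0.196816))/3 = -0.210040
R_{2,2} = -0.225629 + (-0.225629 − 0.833140)/15 = -0.296214
R_{3,2} = -0.210706 + (-0.210706 − (-0.225629))/15 = -0.209711
R_{4,2} = (16·(-0.210040) − (-0.210706)) / 15 = -0.209996
R_{3,3} = (64·(-0.209711) − (-0.296214)) / 63 = -0.208338
R_{4,3} = -0.209996 + (-0.209996 − (-0.209711))/63 = -0.210001
R_{4,4} = (256·(-0.210001) − (-0.208338)) / 255 = -0.210008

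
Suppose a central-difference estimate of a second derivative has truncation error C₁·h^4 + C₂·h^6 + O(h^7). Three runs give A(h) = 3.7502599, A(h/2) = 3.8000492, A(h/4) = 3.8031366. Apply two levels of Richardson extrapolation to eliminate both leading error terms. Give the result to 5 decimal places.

First eliminate the h^4 term (factor 2^4 = 16):
  B₁ = (16·3.8000492 − 3.7502599)/15 = 3.8033685
  B₂ = (16·3.8031366 − 3.8000492)/15 = 3.8033424
Then eliminate the h^6 term (factor 2^6 = 64):
  (64·3.8033424 − 3.8033685)/63 = 3.8033420

3.80334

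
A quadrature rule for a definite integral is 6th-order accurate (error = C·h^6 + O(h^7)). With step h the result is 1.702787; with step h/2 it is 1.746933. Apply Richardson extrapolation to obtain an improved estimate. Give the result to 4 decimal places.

Extrapolated value = (64·A(h/2) − A(h)) / (64 − 1)
= (64·1.746933 − 1.702787) / 63
= 110.100925 / 63 = 1.747634

1.7476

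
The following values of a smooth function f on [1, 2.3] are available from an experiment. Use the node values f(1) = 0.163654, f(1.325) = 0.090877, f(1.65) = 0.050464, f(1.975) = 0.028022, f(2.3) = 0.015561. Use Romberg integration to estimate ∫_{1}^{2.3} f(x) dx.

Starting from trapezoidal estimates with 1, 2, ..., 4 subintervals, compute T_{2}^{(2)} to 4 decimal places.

0.0818

T_{0}^{(0)} (trapezoid, 1 panel, h=1.3000): 0.116490
T_{1}^{(0)} (trapezoid, 2 panels, h=0.6500): 0.091046
T_{2}^{(0)} (trapezoid, 4 panels, h=0.3250): 0.084165
T_{1}^{(1)} = 0.091046 + (0.091046 − 0.116490)/3 = 0.082565
T_{2}^{(1)} = 0.084165 + (0.084165 − 0.091046)/3 = 0.081871
T_{2}^{(2)} = 0.081871 + (0.081871 − 0.082565)/15 = 0.081825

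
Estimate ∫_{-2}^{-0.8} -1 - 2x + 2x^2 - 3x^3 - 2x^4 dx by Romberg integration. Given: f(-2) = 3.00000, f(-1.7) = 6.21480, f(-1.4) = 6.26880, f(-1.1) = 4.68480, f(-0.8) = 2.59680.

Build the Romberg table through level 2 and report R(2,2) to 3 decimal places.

6.176

R(0,0) (trapezoid, 1 panel, h=1.2000): 3.35808
R(1,0) (trapezoid, 2 panels, h=0.6000): 5.44032
R(2,0) (trapezoid, 4 panels, h=0.3000): 5.99004
R(1,1) = 5.44032 + (5.44032 − 3.35808)/3 = 6.13440
R(2,1) = 5.99004 + (5.99004 − 5.44032)/3 = 6.17328
R(2,2) = 6.17328 + (6.17328 − 6.13440)/15 = 6.17587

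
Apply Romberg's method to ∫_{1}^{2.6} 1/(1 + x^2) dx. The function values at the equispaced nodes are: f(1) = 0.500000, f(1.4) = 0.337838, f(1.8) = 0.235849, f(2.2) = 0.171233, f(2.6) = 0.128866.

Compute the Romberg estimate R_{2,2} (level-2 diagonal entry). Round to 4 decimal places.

R_{0,0} (trapezoid, 1 panel, h=1.6000): 0.503093
R_{1,0} (trapezoid, 2 panels, h=0.8000): 0.440226
R_{2,0} (trapezoid, 4 panels, h=0.4000): 0.423741
R_{1,1} = 0.440226 + (0.440226 − 0.503093)/3 = 0.419270
R_{2,1} = 0.423741 + (0.423741 − 0.440226)/3 = 0.418246
R_{2,2} = 0.418246 + (0.418246 − 0.419270)/15 = 0.418178

0.4182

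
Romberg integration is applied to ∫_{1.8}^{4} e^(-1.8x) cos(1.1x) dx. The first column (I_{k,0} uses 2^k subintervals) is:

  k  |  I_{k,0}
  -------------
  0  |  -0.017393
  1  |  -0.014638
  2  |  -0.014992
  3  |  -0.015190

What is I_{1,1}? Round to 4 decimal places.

I_{1,1} = (4·(-0.014638) − (-0.017393)) / 3 = -0.013720

-0.0137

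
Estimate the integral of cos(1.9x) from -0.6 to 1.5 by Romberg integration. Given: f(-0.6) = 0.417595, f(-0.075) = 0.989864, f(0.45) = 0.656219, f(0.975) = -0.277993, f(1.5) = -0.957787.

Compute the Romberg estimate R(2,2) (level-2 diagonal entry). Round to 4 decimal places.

R(0,0) (trapezoid, 1 panel, h=2.1000): -0.567202
R(1,0) (trapezoid, 2 panels, h=1.0500): 0.405429
R(2,0) (trapezoid, 4 panels, h=0.5250): 0.576447
R(1,1) = 0.405429 + (0.405429 − (-0.567202))/3 = 0.729639
R(2,1) = 0.576447 + (0.576447 − 0.405429)/3 = 0.633453
R(2,2) = 0.633453 + (0.633453 − 0.729639)/15 = 0.627041

0.6270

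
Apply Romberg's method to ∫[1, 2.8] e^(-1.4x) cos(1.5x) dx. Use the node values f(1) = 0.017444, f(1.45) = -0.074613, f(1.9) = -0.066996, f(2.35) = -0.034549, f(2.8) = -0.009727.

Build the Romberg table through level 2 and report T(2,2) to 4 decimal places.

T(0,0) (trapezoid, 1 panel, h=1.8000): 0.006945
T(1,0) (trapezoid, 2 panels, h=0.9000): -0.056824
T(2,0) (trapezoid, 4 panels, h=0.4500): -0.077535
T(1,1) = -0.056824 + (-0.056824 − 0.006945)/3 = -0.078080
T(2,1) = -0.077535 + (-0.077535 − (-0.056824))/3 = -0.084439
T(2,2) = -0.084439 + (-0.084439 − (-0.078080))/15 = -0.084863

-0.0849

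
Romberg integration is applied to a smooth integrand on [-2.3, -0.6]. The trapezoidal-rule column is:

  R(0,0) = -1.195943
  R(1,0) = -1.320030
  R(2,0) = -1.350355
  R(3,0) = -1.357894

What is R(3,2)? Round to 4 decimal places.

R(2,1) = (4·(-1.350355) − (-1.320030)) / 3 = -1.360463
R(3,1) = -1.357894 + (-1.357894 − (-1.350355))/3 = -1.360407
R(3,2) = (16·(-1.360407) − (-1.360463)) / 15 = -1.360403

-1.3604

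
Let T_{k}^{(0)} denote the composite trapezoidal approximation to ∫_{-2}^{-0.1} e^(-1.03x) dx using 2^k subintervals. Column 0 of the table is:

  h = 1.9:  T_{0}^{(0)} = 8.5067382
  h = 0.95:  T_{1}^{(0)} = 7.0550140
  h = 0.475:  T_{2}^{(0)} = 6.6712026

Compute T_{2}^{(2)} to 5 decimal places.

T_{1}^{(1)} = (4·7.0550140 − 8.5067382) / 3 = 6.5711059
T_{2}^{(1)} = (4·6.6712026 − 7.0550140) / 3 = 6.5432655
T_{2}^{(2)} = 6.5432655 + (6.5432655 − 6.5711059)/15 = 6.5414095

6.54141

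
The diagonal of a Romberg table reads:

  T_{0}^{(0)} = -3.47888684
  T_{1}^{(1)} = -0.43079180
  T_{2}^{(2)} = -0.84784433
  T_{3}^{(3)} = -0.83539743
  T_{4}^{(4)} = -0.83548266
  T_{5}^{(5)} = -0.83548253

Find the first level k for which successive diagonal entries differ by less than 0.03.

|T_{1}^{(1)} − T_{0}^{(0)}| = 3.04809504 ≥ 0.03
|T_{2}^{(2)} − T_{1}^{(1)}| = 0.41705253 ≥ 0.03
|T_{3}^{(3)} − T_{2}^{(2)}| = 0.01244690 < 0.03

k = 3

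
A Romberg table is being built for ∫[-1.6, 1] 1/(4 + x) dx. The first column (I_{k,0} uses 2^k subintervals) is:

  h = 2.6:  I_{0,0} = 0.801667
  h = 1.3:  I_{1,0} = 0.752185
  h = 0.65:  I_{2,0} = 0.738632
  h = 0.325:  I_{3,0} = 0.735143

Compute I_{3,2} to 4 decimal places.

I_{2,1} = 0.738632 + (0.738632 − 0.752185)/3 = 0.734114
I_{3,1} = (4·0.735143 − 0.738632) / 3 = 0.733980
I_{3,2} = 0.733980 + (0.733980 − 0.734114)/15 = 0.733971

0.7340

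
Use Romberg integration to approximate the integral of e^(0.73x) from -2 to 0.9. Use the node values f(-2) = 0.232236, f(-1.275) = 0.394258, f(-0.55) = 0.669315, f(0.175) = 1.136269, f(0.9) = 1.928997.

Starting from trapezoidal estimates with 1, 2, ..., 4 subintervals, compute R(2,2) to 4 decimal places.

2.3244

R(0,0) (trapezoid, 1 panel, h=2.9000): 3.133788
R(1,0) (trapezoid, 2 panels, h=1.4500): 2.537401
R(2,0) (trapezoid, 4 panels, h=0.7250): 2.378332
R(1,1) = 2.537401 + (2.537401 − 3.133788)/3 = 2.338605
R(2,1) = 2.378332 + (2.378332 − 2.537401)/3 = 2.325309
R(2,2) = 2.325309 + (2.325309 − 2.338605)/15 = 2.324423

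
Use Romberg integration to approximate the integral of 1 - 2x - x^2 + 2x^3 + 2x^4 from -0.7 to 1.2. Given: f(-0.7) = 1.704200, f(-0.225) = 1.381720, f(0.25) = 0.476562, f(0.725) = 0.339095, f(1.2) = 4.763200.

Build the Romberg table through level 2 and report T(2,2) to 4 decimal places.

T(0,0) (trapezoid, 1 panel, h=1.9000): 6.144030
T(1,0) (trapezoid, 2 panels, h=0.9500): 3.524749
T(2,0) (trapezoid, 4 panels, h=0.4750): 2.579762
T(1,1) = 3.524749 + (3.524749 − 6.144030)/3 = 2.651655
T(2,1) = 2.579762 + (2.579762 − 3.524749)/3 = 2.264766
T(2,2) = 2.264766 + (2.264766 − 2.651655)/15 = 2.238973

2.2390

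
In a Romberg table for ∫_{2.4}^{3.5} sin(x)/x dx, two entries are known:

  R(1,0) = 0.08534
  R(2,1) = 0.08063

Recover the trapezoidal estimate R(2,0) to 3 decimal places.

From R(2,1) = (4·R(2,0) − R(1,0))/3, solve for R(2,0):
4·R(2,0) = 3·0.08063 + 0.08534 = 0.32723
R(2,0) = 0.08181

0.082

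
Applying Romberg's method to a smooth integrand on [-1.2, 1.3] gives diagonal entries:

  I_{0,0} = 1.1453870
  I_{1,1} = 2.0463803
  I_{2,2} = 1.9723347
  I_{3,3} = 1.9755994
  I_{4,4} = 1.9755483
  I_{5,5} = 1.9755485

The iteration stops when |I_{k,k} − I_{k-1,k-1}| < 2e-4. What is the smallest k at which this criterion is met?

k = 4

|I_{1,1} − I_{0,0}| = 0.9009933 ≥ 2e-4
|I_{2,2} − I_{1,1}| = 0.0740456 ≥ 2e-4
|I_{3,3} − I_{2,2}| = 0.0032647 ≥ 2e-4
|I_{4,4} − I_{3,3}| = 0.0000511 < 2e-4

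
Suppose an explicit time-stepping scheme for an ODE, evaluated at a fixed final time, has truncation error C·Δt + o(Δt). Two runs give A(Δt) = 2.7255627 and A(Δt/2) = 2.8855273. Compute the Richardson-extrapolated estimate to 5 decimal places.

3.04549

The leading error scales as Δt; refining by a factor of 2 reduces it by 2^1 = 2.
Extrapolated value = (2·A(Δt/2) − A(Δt)) / (2 − 1)
= (2·2.8855273 − 2.7255627) / 1
= 3.0454919 / 1 = 3.0454919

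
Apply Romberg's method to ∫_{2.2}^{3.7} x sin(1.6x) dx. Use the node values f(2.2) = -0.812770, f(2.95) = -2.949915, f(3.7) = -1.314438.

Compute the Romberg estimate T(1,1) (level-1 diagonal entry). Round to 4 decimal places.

T(0,0) (trapezoid, 1 panel, h=1.5000): -1.595406
T(1,0) (trapezoid, 2 panels, h=0.7500): -3.010139
T(1,1) = -3.010139 + (-3.010139 − (-1.595406))/3 = -3.481717

-3.4817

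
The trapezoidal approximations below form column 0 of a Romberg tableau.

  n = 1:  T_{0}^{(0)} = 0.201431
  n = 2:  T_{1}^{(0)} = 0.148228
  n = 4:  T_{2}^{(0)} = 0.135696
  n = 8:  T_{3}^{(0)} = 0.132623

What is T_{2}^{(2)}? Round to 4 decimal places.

T_{1}^{(1)} = 0.148228 + (0.148228 − 0.201431)/3 = 0.130494
T_{2}^{(1)} = 0.135696 + (0.135696 − 0.148228)/3 = 0.131519
T_{2}^{(2)} = (16·0.131519 − 0.130494) / 15 = 0.131587

0.1316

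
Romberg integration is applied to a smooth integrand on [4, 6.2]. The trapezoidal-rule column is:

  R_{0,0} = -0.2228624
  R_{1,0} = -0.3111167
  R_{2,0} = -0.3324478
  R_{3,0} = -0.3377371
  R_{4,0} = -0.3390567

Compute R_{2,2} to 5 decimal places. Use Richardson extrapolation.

Richardson extrapolation on the trapezoidal column (denominator 4−1=3):
R_{1,1} = -0.3111167 + (-0.3111167 − (-0.2228624))/3 = -0.3405348
R_{2,1} = -0.3324478 + (-0.3324478 − (-0.3111167))/3 = -0.3395582
R_{2,2} = (16·(-0.3395582) − (-0.3405348)) / 15 = -0.3394931

-0.33949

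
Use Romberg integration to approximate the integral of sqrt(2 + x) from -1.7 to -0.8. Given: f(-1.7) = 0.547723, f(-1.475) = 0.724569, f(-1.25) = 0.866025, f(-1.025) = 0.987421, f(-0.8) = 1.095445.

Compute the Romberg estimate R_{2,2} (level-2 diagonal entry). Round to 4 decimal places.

R_{0,0} (trapezoid, 1 panel, h=0.9000): 0.739426
R_{1,0} (trapezoid, 2 panels, h=0.4500): 0.759424
R_{2,0} (trapezoid, 4 panels, h=0.2250): 0.764910
R_{1,1} = 0.759424 + (0.759424 − 0.739426)/3 = 0.766090
R_{2,1} = 0.764910 + (0.764910 − 0.759424)/3 = 0.766739
R_{2,2} = 0.766739 + (0.766739 − 0.766090)/15 = 0.766782

0.7668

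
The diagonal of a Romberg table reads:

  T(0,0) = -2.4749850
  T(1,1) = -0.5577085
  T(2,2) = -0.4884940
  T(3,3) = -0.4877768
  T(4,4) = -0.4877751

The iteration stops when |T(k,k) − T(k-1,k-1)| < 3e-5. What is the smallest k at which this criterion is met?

k = 4

|T(1,1) − T(0,0)| = 1.9172765 ≥ 3e-5
|T(2,2) − T(1,1)| = 0.0692145 ≥ 3e-5
|T(3,3) − T(2,2)| = 0.0007172 ≥ 3e-5
|T(4,4) − T(3,3)| = 0.0000017 < 3e-5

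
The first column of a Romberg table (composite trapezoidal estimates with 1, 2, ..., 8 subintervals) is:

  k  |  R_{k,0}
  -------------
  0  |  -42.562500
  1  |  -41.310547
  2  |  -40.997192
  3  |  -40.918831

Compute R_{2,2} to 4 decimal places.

Richardson extrapolation on the trapezoidal column (denominator 4−1=3):
R_{1,1} = -41.310547 + (-41.310547 − (-42.562500))/3 = -40.893229
R_{2,1} = (4·(-40.997192) − (-41.310547)) / 3 = -40.892740
R_{2,2} = -40.892740 + (-40.892740 − (-40.893229))/15 = -40.892707

-40.8927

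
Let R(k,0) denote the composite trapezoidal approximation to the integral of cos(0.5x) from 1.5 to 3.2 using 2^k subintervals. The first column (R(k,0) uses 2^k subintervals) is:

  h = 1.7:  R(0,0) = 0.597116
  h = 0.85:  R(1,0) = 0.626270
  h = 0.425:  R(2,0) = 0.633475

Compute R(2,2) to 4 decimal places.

0.6359

R(1,1) = 0.626270 + (0.626270 − 0.597116)/3 = 0.635988
R(2,1) = 0.633475 + (0.633475 − 0.626270)/3 = 0.635877
R(2,2) = (16·0.635877 − 0.635988) / 15 = 0.635870
(Column j=1 coincides with Simpson's rule on the same nodes.)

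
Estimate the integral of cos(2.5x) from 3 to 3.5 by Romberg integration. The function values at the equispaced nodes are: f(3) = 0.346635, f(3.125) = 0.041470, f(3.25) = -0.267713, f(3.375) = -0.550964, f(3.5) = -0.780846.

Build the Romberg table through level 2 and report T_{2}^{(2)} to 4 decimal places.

-0.1253

T_{0}^{(0)} (trapezoid, 1 panel, h=0.5000): -0.108553
T_{1}^{(0)} (trapezoid, 2 panels, h=0.2500): -0.121205
T_{2}^{(0)} (trapezoid, 4 panels, h=0.1250): -0.124289
T_{1}^{(1)} = -0.121205 + (-0.121205 − (-0.108553))/3 = -0.125422
T_{2}^{(1)} = -0.124289 + (-0.124289 − (-0.121205))/3 = -0.125317
T_{2}^{(2)} = -0.125317 + (-0.125317 − (-0.125422))/15 = -0.125310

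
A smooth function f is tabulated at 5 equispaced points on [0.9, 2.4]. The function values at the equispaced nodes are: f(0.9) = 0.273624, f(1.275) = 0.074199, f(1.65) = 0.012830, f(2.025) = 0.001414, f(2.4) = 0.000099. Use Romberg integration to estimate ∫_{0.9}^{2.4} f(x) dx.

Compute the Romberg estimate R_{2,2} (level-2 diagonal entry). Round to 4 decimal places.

0.0748

R_{0,0} (trapezoid, 1 panel, h=1.5000): 0.205292
R_{1,0} (trapezoid, 2 panels, h=0.7500): 0.112269
R_{2,0} (trapezoid, 4 panels, h=0.3750): 0.084489
R_{1,1} = 0.112269 + (0.112269 − 0.205292)/3 = 0.081261
R_{2,1} = 0.084489 + (0.084489 − 0.112269)/3 = 0.075229
R_{2,2} = 0.075229 + (0.075229 − 0.081261)/15 = 0.074827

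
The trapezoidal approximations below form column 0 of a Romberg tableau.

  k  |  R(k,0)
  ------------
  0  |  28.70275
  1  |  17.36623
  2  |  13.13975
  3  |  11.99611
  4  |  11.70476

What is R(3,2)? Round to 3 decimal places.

11.607

Richardson extrapolation on the trapezoidal column (denominator 4−1=3):
R(2,1) = (4·13.13975 − 17.36623) / 3 = 11.73092
R(3,1) = 11.99611 + (11.99611 − 13.13975)/3 = 11.61490
R(3,2) = (16·11.61490 − 11.73092) / 15 = 11.60717
(Column j=1 coincides with Simpson's rule on the same nodes.)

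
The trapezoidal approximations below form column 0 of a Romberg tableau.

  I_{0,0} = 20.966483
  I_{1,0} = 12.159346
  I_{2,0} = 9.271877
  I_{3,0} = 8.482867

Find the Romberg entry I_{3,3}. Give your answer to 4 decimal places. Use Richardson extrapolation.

8.2133

Richardson extrapolation on the trapezoidal column (denominator 4−1=3):
I_{1,1} = (4·12.159346 − 20.966483) / 3 = 9.223634
I_{2,1} = 9.271877 + (9.271877 − 12.159346)/3 = 8.309387
I_{3,1} = 8.482867 + (8.482867 − 9.271877)/3 = 8.219864
I_{2,2} = 8.309387 + (8.309387 − 9.223634)/15 = 8.248437
I_{3,2} = (16·8.219864 − 8.309387) / 15 = 8.213896
I_{3,3} = (64·8.213896 − 8.248437) / 63 = 8.213348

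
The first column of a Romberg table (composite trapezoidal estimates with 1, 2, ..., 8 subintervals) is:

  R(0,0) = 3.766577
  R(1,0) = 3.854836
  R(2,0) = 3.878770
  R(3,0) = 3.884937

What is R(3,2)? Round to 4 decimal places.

Richardson extrapolation on the trapezoidal column (denominator 4−1=3):
R(2,1) = (4·3.878770 − 3.854836) / 3 = 3.886748
R(3,1) = 3.884937 + (3.884937 − 3.878770)/3 = 3.886993
R(3,2) = (16·3.886993 − 3.886748) / 15 = 3.887009

3.8870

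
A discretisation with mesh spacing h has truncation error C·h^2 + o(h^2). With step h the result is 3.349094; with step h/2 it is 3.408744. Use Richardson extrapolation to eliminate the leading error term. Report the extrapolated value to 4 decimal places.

3.4286

The leading error scales as h^2; refining by a factor of 2 reduces it by 2^2 = 4.
Extrapolated value = (4·A(h/2) − A(h)) / (4 − 1)
= (4·3.408744 − 3.349094) / 3
= 10.285882 / 3 = 3.428627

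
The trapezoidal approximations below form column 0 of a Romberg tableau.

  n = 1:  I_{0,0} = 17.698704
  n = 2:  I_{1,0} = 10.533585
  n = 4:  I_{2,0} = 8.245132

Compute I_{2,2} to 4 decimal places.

I_{1,1} = (4·10.533585 − 17.698704) / 3 = 8.145212
I_{2,1} = (4·8.245132 − 10.533585) / 3 = 7.482314
I_{2,2} = 7.482314 + (7.482314 − 8.145212)/15 = 7.438121
(Column j=1 coincides with Simpson's rule on the same nodes.)

7.4381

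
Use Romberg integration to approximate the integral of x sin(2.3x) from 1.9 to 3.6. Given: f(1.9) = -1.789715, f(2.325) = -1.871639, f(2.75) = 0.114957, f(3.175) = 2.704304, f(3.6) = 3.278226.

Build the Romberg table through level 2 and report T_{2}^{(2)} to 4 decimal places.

0.7262

T_{0}^{(0)} (trapezoid, 1 panel, h=1.7000): 1.265234
T_{1}^{(0)} (trapezoid, 2 panels, h=0.8500): 0.730331
T_{2}^{(0)} (trapezoid, 4 panels, h=0.4250): 0.719048
T_{1}^{(1)} = 0.730331 + (0.730331 − 1.265234)/3 = 0.552030
T_{2}^{(1)} = 0.719048 + (0.719048 − 0.730331)/3 = 0.715287
T_{2}^{(2)} = 0.715287 + (0.715287 − 0.552030)/15 = 0.726171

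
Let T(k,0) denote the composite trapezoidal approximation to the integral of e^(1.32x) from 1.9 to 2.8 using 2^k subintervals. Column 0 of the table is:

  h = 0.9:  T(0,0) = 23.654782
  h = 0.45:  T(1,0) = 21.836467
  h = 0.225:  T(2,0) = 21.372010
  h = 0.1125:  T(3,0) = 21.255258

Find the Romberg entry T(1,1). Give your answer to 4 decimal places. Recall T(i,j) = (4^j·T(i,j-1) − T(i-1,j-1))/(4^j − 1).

21.2304

T(1,1) = 21.836467 + (21.836467 − 23.654782)/3 = 21.230362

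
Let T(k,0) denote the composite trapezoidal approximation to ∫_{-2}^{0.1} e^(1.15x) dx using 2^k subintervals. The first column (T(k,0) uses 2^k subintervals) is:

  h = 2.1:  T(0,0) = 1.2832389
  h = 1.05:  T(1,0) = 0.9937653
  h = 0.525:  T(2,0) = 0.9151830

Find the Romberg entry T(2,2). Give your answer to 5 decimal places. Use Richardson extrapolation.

T(1,1) = (4·0.9937653 − 1.2832389) / 3 = 0.8972741
T(2,1) = (4·0.9151830 − 0.9937653) / 3 = 0.8889889
T(2,2) = (16·0.8889889 − 0.8972741) / 15 = 0.8884366

0.88844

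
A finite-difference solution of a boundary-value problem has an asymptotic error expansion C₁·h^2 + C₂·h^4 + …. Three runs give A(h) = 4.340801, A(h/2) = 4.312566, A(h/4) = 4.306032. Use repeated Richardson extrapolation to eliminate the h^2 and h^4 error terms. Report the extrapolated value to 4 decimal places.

4.3039

First eliminate the h^2 term (factor 2^2 = 4):
  B₁ = (4·4.312566 − 4.340801)/3 = 4.303154
  B₂ = (4·4.306032 − 4.312566)/3 = 4.303854
Then eliminate the h^4 term (factor 2^4 = 16):
  (16·4.303854 − 4.303154)/15 = 4.303901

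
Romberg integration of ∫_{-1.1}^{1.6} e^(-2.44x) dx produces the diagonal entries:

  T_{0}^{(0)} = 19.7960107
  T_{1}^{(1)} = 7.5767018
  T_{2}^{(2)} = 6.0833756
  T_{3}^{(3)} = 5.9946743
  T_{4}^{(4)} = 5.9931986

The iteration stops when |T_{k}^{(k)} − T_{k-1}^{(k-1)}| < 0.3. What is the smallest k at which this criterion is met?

k = 3

|T_{1}^{(1)} − T_{0}^{(0)}| = 12.2193089 ≥ 0.3
|T_{2}^{(2)} − T_{1}^{(1)}| = 1.4933262 ≥ 0.3
|T_{3}^{(3)} − T_{2}^{(2)}| = 0.0887013 < 0.3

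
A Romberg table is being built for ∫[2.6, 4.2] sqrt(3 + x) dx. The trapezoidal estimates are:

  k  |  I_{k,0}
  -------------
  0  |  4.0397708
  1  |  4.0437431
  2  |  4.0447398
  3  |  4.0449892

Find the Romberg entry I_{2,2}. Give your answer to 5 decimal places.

4.04507

Richardson extrapolation on the trapezoidal column (denominator 4−1=3):
I_{1,1} = (4·4.0437431 − 4.0397708) / 3 = 4.0450672
I_{2,1} = (4·4.0447398 − 4.0437431) / 3 = 4.0450720
I_{2,2} = 4.0450720 + (4.0450720 − 4.0450672)/15 = 4.0450723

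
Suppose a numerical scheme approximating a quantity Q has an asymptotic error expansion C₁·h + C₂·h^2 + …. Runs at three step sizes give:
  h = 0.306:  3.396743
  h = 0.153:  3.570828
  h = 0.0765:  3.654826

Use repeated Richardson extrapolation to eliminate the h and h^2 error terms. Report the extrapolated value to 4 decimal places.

3.7368

First eliminate the h term (factor 2^1 = 2):
  B₁ = (2·3.570828 − 3.396743)/1 = 3.744913
  B₂ = (2·3.654826 − 3.570828)/1 = 3.738824
Then eliminate the h^2 term (factor 2^2 = 4):
  (4·3.738824 − 3.744913)/3 = 3.736794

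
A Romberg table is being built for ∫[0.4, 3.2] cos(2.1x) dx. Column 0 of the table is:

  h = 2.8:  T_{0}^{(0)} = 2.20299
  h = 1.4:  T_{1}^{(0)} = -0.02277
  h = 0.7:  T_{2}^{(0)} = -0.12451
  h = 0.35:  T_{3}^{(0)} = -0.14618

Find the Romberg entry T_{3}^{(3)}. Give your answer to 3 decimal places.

Richardson extrapolation on the trapezoidal column (denominator 4−1=3):
T_{1}^{(1)} = (4·(-0.02277) − 2.20299) / 3 = -0.76469
T_{2}^{(1)} = (4·(-0.12451) − (-0.02277)) / 3 = -0.15842
T_{3}^{(1)} = -0.14618 + (-0.14618 − (-0.12451))/3 = -0.15340
T_{2}^{(2)} = (16·(-0.15842) − (-0.76469)) / 15 = -0.11800
T_{3}^{(2)} = (16·(-0.15340) − (-0.15842)) / 15 = -0.15307
T_{3}^{(3)} = (64·(-0.15307) − (-0.11800)) / 63 = -0.15363
(Column j=1 coincides with Simpson's rule on the same nodes.)

-0.154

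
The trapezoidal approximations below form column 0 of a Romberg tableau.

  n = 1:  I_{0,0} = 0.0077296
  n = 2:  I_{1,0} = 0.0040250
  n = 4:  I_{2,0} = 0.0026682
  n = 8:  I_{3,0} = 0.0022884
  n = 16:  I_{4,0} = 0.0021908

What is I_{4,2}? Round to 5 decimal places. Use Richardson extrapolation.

Richardson extrapolation on the trapezoidal column (denominator 4−1=3):
I_{3,1} = (4·0.0022884 − 0.0026682) / 3 = 0.0021618
I_{4,1} = 0.0021908 + (0.0021908 − 0.0022884)/3 = 0.0021583
I_{4,2} = (16·0.0021583 − 0.0021618) / 15 = 0.0021581

0.00216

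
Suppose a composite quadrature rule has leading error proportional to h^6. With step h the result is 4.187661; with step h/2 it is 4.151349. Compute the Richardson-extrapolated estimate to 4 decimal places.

4.1508

The leading error scales as h^6; refining by a factor of 2 reduces it by 2^6 = 64.
Extrapolated value = (64·A(h/2) − A(h)) / (64 − 1)
= (64·4.151349 − 4.187661) / 63
= 261.498675 / 63 = 4.150773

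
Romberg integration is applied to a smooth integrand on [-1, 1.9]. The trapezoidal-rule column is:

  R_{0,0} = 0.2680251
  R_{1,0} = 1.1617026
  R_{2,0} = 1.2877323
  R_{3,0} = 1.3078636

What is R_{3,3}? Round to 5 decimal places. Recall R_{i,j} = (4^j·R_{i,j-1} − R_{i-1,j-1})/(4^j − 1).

1.31344

Richardson extrapolation on the trapezoidal column (denominator 4−1=3):
R_{1,1} = (4·1.1617026 − 0.2680251) / 3 = 1.4595951
R_{2,1} = (4·1.2877323 − 1.1617026) / 3 = 1.3297422
R_{3,1} = (4·1.3078636 − 1.2877323) / 3 = 1.3145740
R_{2,2} = (16·1.3297422 − 1.4595951) / 15 = 1.3210853
R_{3,2} = 1.3145740 + (1.3145740 − 1.3297422)/15 = 1.3135628
R_{3,3} = 1.3135628 + (1.3135628 − 1.3210853)/63 = 1.3134434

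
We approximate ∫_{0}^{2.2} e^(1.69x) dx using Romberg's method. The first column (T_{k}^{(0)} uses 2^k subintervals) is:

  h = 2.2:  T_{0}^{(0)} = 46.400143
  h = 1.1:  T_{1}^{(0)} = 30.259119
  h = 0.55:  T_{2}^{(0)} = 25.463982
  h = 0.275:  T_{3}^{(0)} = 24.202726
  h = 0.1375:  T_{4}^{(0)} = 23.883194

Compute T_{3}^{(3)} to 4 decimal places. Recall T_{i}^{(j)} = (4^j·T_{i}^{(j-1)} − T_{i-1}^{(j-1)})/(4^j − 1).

23.7764

T_{1}^{(1)} = 30.259119 + (30.259119 − 46.400143)/3 = 24.878778
T_{2}^{(1)} = 25.463982 + (25.463982 − 30.259119)/3 = 23.865603
T_{3}^{(1)} = 24.202726 + (24.202726 − 25.463982)/3 = 23.782307
T_{2}^{(2)} = (16·23.865603 − 24.878778) / 15 = 23.798058
T_{3}^{(2)} = (16·23.782307 − 23.865603) / 15 = 23.776754
T_{3}^{(3)} = (64·23.776754 − 23.798058) / 63 = 23.776416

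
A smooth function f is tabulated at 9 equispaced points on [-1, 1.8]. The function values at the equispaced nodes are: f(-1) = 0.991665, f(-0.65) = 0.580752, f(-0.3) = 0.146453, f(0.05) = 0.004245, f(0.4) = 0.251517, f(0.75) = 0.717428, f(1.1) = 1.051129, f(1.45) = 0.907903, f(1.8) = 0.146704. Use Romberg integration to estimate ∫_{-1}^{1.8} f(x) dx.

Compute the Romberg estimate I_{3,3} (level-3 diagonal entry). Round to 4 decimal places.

1.5020

I_{0,0} (trapezoid, 1 panel, h=2.8000): 1.593717
I_{1,0} (trapezoid, 2 panels, h=1.4000): 1.148982
I_{2,0} (trapezoid, 4 panels, h=0.7000): 1.412798
I_{3,0} (trapezoid, 8 panels, h=0.3500): 1.480014
I_{1,1} = 1.148982 + (1.148982 − 1.593717)/3 = 1.000737
I_{2,1} = 1.412798 + (1.412798 − 1.148982)/3 = 1.500737
I_{3,1} = 1.480014 + (1.480014 − 1.412798)/3 = 1.502419
I_{2,2} = 1.500737 + (1.500737 − 1.000737)/15 = 1.534070
I_{3,2} = 1.502419 + (1.502419 − 1.500737)/15 = 1.502531
I_{3,3} = 1.502531 + (1.502531 − 1.534070)/63 = 1.502030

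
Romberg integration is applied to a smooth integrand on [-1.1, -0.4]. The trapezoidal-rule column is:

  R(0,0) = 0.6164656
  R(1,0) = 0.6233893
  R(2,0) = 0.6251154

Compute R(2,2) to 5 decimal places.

R(1,1) = 0.6233893 + (0.6233893 − 0.6164656)/3 = 0.6256972
R(2,1) = 0.6251154 + (0.6251154 − 0.6233893)/3 = 0.6256908
R(2,2) = 0.6256908 + (0.6256908 − 0.6256972)/15 = 0.6256904

0.62569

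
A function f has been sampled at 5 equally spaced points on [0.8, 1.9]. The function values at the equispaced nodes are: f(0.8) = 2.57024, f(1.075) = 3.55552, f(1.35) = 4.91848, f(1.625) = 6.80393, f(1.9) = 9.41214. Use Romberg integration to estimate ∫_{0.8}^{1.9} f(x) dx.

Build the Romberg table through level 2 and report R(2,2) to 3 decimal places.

5.798

R(0,0) (trapezoid, 1 panel, h=1.1000): 6.59031
R(1,0) (trapezoid, 2 panels, h=0.5500): 6.00032
R(2,0) (trapezoid, 4 panels, h=0.2750): 5.84901
R(1,1) = 6.00032 + (6.00032 − 6.59031)/3 = 5.80366
R(2,1) = 5.84901 + (5.84901 − 6.00032)/3 = 5.79857
R(2,2) = 5.79857 + (5.79857 − 5.80366)/15 = 5.79823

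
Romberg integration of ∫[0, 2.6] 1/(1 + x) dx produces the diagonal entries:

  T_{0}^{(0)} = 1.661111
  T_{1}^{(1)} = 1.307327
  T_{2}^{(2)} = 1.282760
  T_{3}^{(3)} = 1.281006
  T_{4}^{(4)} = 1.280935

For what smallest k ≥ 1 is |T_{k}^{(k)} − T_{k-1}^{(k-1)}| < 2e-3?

k = 3

|T_{1}^{(1)} − T_{0}^{(0)}| = 0.353784 ≥ 2e-3
|T_{2}^{(2)} − T_{1}^{(1)}| = 0.024567 ≥ 2e-3
|T_{3}^{(3)} − T_{2}^{(2)}| = 0.001754 < 2e-3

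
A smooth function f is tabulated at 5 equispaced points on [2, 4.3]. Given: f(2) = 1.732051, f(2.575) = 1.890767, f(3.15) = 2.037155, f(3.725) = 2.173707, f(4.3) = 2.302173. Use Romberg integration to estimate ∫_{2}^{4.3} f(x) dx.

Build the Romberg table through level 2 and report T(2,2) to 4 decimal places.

4.6702

T(0,0) (trapezoid, 1 panel, h=2.3000): 4.639358
T(1,0) (trapezoid, 2 panels, h=1.1500): 4.662407
T(2,0) (trapezoid, 4 panels, h=0.5750): 4.668276
T(1,1) = 4.662407 + (4.662407 − 4.639358)/3 = 4.670090
T(2,1) = 4.668276 + (4.668276 − 4.662407)/3 = 4.670232
T(2,2) = 4.670232 + (4.670232 − 4.670090)/15 = 4.670241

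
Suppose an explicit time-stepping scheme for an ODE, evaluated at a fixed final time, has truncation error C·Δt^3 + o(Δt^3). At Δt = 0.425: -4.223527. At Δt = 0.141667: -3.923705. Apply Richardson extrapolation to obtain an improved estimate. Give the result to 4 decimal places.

The leading error scales as Δt^3; refining by a factor of 3 reduces it by 3^3 = 27.
Extrapolated value = (27·A(Δt/3) − A(Δt)) / (27 − 1)
= (27·(-3.923705) − (-4.223527)) / 26
= -101.716508 / 26 = -3.912173

-3.9122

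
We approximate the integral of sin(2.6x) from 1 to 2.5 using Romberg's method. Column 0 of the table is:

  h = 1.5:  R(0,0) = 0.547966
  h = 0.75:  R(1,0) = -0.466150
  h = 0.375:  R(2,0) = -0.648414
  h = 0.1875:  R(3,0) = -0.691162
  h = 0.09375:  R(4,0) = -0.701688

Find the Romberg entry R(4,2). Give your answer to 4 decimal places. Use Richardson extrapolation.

Richardson extrapolation on the trapezoidal column (denominator 4−1=3):
R(3,1) = -0.691162 + (-0.691162 − (-0.648414))/3 = -0.705411
R(4,1) = -0.701688 + (-0.701688 − (-0.691162))/3 = -0.705197
R(4,2) = -0.705197 + (-0.705197 − (-0.705411))/15 = -0.705183

-0.7052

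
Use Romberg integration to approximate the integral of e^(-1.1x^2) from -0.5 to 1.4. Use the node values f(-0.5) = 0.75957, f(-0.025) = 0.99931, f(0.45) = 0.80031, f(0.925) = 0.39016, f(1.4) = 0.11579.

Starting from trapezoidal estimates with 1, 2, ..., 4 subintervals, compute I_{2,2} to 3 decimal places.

1.271

I_{0,0} (trapezoid, 1 panel, h=1.9000): 0.83159
I_{1,0} (trapezoid, 2 panels, h=0.9500): 1.17609
I_{2,0} (trapezoid, 4 panels, h=0.4750): 1.24804
I_{1,1} = 1.17609 + (1.17609 − 0.83159)/3 = 1.29092
I_{2,1} = 1.24804 + (1.24804 − 1.17609)/3 = 1.27202
I_{2,2} = 1.27202 + (1.27202 − 1.29092)/15 = 1.27076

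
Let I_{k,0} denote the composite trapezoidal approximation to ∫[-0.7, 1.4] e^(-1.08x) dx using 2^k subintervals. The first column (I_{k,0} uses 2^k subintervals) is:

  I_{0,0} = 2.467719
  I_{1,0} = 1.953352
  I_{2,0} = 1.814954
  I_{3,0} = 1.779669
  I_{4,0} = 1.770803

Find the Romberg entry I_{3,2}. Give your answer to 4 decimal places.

1.7678

I_{2,1} = (4·1.814954 − 1.953352) / 3 = 1.768821
I_{3,1} = 1.779669 + (1.779669 − 1.814954)/3 = 1.767907
I_{3,2} = 1.767907 + (1.767907 − 1.768821)/15 = 1.767846
(Column j=1 coincides with Simpson's rule on the same nodes.)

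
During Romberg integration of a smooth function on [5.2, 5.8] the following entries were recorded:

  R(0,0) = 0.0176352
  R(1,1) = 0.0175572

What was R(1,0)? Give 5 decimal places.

0.01758

From R(1,1) = (4·R(1,0) − R(0,0))/3, solve for R(1,0):
4·R(1,0) = 3·0.0175572 + 0.0176352 = 0.0703068
R(1,0) = 0.0175767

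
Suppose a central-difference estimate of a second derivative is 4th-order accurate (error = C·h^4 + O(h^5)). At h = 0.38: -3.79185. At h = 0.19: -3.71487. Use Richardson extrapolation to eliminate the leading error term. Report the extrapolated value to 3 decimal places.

Extrapolated value = (16·A(h/2) − A(h)) / (16 − 1)
= (16·(-3.71487) − (-3.79185)) / 15
= -55.64607 / 15 = -3.70974

-3.710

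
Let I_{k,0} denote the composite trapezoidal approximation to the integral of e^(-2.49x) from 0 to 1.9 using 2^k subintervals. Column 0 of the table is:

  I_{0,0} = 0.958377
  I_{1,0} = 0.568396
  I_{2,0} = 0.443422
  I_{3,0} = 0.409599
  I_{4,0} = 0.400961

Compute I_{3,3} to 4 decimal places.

Richardson extrapolation on the trapezoidal column (denominator 4−1=3):
I_{1,1} = (4·0.568396 − 0.958377) / 3 = 0.438402
I_{2,1} = 0.443422 + (0.443422 − 0.568396)/3 = 0.401764
I_{3,1} = (4·0.409599 − 0.443422) / 3 = 0.398325
I_{2,2} = 0.401764 + (0.401764 − 0.438402)/15 = 0.399321
I_{3,2} = 0.398325 + (0.398325 − 0.401764)/15 = 0.398096
I_{3,3} = 0.398096 + (0.398096 − 0.399321)/63 = 0.398077

0.3981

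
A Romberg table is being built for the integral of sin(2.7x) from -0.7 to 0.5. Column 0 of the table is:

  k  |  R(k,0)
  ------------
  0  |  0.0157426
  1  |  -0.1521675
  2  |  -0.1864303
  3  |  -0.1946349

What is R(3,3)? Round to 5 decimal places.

R(1,1) = (4·(-0.1521675) − 0.0157426) / 3 = -0.2081375
R(2,1) = -0.1864303 + (-0.1864303 − (-0.1521675))/3 = -0.1978512
R(3,1) = (4·(-0.1946349) − (-0.1864303)) / 3 = -0.1973698
R(2,2) = -0.1978512 + (-0.1978512 − (-0.2081375))/15 = -0.1971654
R(3,2) = -0.1973698 + (-0.1973698 − (-0.1978512))/15 = -0.1973377
R(3,3) = -0.1973377 + (-0.1973377 − (-0.1971654))/63 = -0.1973404

-0.19734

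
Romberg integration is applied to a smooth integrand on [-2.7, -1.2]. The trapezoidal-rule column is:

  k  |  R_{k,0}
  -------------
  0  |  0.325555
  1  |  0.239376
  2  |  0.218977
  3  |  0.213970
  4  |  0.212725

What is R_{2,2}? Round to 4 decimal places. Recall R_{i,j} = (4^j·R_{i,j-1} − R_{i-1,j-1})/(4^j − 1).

0.2123

Richardson extrapolation on the trapezoidal column (denominator 4−1=3):
R_{1,1} = (4·0.239376 − 0.325555) / 3 = 0.210650
R_{2,1} = (4·0.218977 − 0.239376) / 3 = 0.212177
R_{2,2} = 0.212177 + (0.212177 − 0.210650)/15 = 0.212279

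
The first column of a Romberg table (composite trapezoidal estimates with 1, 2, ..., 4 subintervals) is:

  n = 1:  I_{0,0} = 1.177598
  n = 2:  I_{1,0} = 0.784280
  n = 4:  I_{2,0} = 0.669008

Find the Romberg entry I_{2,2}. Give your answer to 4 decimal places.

0.6291

I_{1,1} = 0.784280 + (0.784280 − 1.177598)/3 = 0.653174
I_{2,1} = 0.669008 + (0.669008 − 0.784280)/3 = 0.630584
I_{2,2} = 0.630584 + (0.630584 − 0.653174)/15 = 0.629078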